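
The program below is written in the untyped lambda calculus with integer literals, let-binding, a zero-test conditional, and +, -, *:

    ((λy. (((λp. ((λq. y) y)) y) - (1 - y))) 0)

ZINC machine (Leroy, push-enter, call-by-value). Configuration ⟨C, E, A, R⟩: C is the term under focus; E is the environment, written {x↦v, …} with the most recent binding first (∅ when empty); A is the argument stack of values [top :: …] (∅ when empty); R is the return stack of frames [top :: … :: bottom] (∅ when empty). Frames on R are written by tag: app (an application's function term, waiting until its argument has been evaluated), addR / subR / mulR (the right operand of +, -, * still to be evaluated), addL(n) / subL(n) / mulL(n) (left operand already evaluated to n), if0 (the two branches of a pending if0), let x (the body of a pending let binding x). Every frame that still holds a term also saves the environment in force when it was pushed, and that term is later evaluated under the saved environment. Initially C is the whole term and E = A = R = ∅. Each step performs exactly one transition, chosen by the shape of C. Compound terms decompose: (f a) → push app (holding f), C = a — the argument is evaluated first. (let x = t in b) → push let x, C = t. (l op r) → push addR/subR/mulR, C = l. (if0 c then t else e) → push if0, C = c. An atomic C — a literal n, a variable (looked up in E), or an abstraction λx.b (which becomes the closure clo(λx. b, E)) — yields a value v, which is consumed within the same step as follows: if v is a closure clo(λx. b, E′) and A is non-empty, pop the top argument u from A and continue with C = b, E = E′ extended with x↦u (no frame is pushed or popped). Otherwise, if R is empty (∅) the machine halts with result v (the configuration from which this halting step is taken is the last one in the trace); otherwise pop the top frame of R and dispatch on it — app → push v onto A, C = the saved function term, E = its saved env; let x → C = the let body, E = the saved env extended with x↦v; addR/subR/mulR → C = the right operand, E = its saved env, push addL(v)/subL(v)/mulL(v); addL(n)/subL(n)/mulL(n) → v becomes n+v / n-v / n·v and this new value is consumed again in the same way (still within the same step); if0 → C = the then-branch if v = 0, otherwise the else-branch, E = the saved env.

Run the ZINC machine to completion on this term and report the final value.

0. [C=((λy. (((λp. ((λq. y) y)) y) - (1 - y))) 0) | E=∅ | A=∅ | R=∅]
1. [C=0 | E=∅ | A=∅ | R=[app]]
2. [C=(λy. (((λp. ((λq. y) y)) y) - (1 - y))) | E=∅ | A=[0] | R=∅]
3. [C=(((λp. ((λq. y) y)) y) - (1 - y)) | E={y↦0} | A=∅ | R=∅]
4. [C=((λp. ((λq. y) y)) y) | E={y↦0} | A=∅ | R=[subR]]
5. [C=y | E={y↦0} | A=∅ | R=[app :: subR]]
6. [C=(λp. ((λq. y) y)) | E={y↦0} | A=[0] | R=[subR]]
7. [C=((λq. y) y) | E={p↦0, y↦0} | A=∅ | R=[subR]]
8. [C=y | E={p↦0, y↦0} | A=∅ | R=[app :: subR]]
9. [C=(λq. y) | E={p↦0, y↦0} | A=[0] | R=[subR]]
10. [C=y | E={q↦0, p↦0, y↦0} | A=∅ | R=[subR]]
11. [C=(1 - y) | E={y↦0} | A=∅ | R=[subL(0)]]
12. [C=1 | E={y↦0} | A=∅ | R=[subR :: subL(0)]]
13. [C=y | E={y↦0} | A=∅ | R=[subL(1) :: subL(0)]]
→ final value -1

Answer: -1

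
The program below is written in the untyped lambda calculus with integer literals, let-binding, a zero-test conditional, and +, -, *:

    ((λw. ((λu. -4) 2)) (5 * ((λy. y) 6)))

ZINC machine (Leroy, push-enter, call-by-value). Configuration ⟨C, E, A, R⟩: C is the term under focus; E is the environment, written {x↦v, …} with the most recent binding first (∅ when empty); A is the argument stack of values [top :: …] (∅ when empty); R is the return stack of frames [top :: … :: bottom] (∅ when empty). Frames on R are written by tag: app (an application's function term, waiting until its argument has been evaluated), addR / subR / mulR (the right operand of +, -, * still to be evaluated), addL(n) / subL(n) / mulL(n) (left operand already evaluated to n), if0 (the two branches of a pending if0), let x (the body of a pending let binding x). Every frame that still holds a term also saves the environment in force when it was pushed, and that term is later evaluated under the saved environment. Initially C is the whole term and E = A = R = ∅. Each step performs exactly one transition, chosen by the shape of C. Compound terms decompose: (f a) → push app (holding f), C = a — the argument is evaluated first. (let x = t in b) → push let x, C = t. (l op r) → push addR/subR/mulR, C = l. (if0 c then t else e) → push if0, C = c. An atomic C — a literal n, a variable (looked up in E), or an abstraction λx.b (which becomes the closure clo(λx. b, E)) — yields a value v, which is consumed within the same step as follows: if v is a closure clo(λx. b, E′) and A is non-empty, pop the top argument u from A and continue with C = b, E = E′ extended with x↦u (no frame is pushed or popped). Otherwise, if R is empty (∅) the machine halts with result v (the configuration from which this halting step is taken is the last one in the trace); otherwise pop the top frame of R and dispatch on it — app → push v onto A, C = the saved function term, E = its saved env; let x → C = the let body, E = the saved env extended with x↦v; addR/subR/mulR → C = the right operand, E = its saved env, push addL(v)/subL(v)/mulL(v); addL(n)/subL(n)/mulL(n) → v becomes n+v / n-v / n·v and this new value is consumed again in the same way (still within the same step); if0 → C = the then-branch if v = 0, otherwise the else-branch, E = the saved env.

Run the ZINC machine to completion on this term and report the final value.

Answer: -4

Execution trace:
0. [C=((λw. ((λu. -4) 2)) (5 * ((λy. y) 6))) | E=∅ | A=∅ | R=∅]
1. [C=(5 * ((λy. y) 6)) | E=∅ | A=∅ | R=[app]]
2. [C=5 | E=∅ | A=∅ | R=[mulR :: app]]
3. [C=((λy. y) 6) | E=∅ | A=∅ | R=[mulL(5) :: app]]
4. [C=6 | E=∅ | A=∅ | R=[app :: mulL(5) :: app]]
5. [C=(λy. y) | E=∅ | A=[6] | R=[mulL(5) :: app]]
6. [C=y | E={y↦6} | A=∅ | R=[mulL(5) :: app]]
7. [C=(λw. ((λu. -4) 2)) | E=∅ | A=[30] | R=∅]
8. [C=((λu. -4) 2) | E={w↦30} | A=∅ | R=∅]
9. [C=2 | E={w↦30} | A=∅ | R=[app]]
10. [C=(λu. -4) | E={w↦30} | A=[2] | R=∅]
11. [C=-4 | E={u↦2, w↦30} | A=∅ | R=∅]
→ final value -4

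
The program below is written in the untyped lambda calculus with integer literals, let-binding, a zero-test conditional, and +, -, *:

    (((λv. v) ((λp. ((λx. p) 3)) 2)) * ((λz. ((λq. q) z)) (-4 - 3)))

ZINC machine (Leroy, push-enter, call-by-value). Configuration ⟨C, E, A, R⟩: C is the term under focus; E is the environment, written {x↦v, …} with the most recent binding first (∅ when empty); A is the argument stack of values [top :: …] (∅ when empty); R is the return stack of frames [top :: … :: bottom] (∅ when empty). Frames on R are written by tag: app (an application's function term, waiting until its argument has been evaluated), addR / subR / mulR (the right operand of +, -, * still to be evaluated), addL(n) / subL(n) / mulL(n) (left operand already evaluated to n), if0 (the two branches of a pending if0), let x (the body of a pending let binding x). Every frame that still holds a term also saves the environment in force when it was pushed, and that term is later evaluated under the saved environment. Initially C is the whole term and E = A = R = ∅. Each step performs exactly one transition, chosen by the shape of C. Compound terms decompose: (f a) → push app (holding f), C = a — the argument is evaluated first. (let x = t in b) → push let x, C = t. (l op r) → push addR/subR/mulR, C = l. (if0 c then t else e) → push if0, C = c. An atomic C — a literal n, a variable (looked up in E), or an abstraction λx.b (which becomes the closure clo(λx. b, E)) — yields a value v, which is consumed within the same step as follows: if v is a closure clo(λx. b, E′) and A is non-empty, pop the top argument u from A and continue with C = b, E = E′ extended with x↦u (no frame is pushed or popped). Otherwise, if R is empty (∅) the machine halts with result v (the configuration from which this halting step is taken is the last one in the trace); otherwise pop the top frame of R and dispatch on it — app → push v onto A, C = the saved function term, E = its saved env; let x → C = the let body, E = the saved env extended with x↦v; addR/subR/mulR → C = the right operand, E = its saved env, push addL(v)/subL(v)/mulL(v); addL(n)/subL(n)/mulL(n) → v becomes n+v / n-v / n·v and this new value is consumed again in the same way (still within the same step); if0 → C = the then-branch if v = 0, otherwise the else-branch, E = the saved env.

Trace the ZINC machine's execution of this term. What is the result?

0. [C=(((λv. v) ((λp. ((λx. p) 3)) 2)) * ((λz. ((λq. q) z)) (-4 - 3))) | E=∅ | A=∅ | R=∅]
1. [C=((λv. v) ((λp. ((λx. p) 3)) 2)) | E=∅ | A=∅ | R=[mulR]]
2. [C=((λp. ((λx. p) 3)) 2) | E=∅ | A=∅ | R=[app :: mulR]]
3. [C=2 | E=∅ | A=∅ | R=[app :: app :: mulR]]
4. [C=(λp. ((λx. p) 3)) | E=∅ | A=[2] | R=[app :: mulR]]
5. [C=((λx. p) 3) | E={p↦2} | A=∅ | R=[app :: mulR]]
6. [C=3 | E={p↦2} | A=∅ | R=[app :: app :: mulR]]
7. [C=(λx. p) | E={p↦2} | A=[3] | R=[app :: mulR]]
8. [C=p | E={x↦3, p↦2} | A=∅ | R=[app :: mulR]]
9. [C=(λv. v) | E=∅ | A=[2] | R=[mulR]]
10. [C=v | E={v↦2} | A=∅ | R=[mulR]]
11. [C=((λz. ((λq. q) z)) (-4 - 3)) | E=∅ | A=∅ | R=[mulL(2)]]
12. [C=(-4 - 3) | E=∅ | A=∅ | R=[app :: mulL(2)]]
13. [C=-4 | E=∅ | A=∅ | R=[subR :: app :: mulL(2)]]
14. [C=3 | E=∅ | A=∅ | R=[subL(-4) :: app :: mulL(2)]]
15. [C=(λz. ((λq. q) z)) | E=∅ | A=[-7] | R=[mulL(2)]]
16. [C=((λq. q) z) | E={z↦-7} | A=∅ | R=[mulL(2)]]
17. [C=z | E={z↦-7} | A=∅ | R=[app :: mulL(2)]]
18. [C=(λq. q) | E={z↦-7} | A=[-7] | R=[mulL(2)]]
19. [C=q | E={q↦-7, z↦-7} | A=∅ | R=[mulL(2)]]
→ final value -14

Answer: -14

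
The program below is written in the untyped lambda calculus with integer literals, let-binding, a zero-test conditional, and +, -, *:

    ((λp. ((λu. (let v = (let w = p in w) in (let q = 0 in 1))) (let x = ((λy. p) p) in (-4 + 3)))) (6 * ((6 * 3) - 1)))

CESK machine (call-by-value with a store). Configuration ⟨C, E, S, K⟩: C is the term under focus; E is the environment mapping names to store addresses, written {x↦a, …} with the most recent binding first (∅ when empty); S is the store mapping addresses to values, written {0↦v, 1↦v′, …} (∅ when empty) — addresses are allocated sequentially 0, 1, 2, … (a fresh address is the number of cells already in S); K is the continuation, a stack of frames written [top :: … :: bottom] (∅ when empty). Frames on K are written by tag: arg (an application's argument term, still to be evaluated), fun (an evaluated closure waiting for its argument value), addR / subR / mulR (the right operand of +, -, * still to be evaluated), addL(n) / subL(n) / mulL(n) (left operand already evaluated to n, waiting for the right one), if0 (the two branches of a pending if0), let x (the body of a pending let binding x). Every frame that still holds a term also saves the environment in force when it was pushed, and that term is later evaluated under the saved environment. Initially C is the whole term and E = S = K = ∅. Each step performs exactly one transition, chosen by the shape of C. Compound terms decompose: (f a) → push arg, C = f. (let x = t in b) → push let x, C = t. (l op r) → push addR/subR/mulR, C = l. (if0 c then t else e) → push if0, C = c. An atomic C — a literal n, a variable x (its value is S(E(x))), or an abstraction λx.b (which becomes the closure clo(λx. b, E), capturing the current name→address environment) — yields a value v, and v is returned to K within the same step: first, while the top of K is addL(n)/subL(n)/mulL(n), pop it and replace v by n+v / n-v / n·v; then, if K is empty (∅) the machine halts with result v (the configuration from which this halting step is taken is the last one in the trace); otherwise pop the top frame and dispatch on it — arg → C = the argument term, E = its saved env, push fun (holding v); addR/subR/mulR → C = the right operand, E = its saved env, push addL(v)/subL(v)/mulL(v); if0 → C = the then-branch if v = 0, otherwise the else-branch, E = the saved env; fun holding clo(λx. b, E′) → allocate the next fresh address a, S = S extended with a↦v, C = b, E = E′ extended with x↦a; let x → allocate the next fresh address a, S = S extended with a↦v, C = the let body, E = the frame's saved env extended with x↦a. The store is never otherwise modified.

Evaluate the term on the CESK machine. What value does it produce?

t=0: <C=((λp. ((λu. (let v = (let w = p in w) in (let q = 0 in 1))) (let x = ((λy. p) p) in (-4 + 3)))) (6 * ((6 * 3) - 1))), E=∅, S=∅, K=∅>
t=1: <C=(λp. ((λu. (let v = (let w = p in w) in (let q = 0 in 1))) (let x = ((λy. p) p) in (-4 + 3)))), E=∅, S=∅, K=[arg]>
t=2: <C=(6 * ((6 * 3) - 1)), E=∅, S=∅, K=[fun]>
t=3: <C=6, E=∅, S=∅, K=[mulR :: fun]>
t=4: <C=((6 * 3) - 1), E=∅, S=∅, K=[mulL(6) :: fun]>
t=5: <C=(6 * 3), E=∅, S=∅, K=[subR :: mulL(6) :: fun]>
t=6: <C=6, E=∅, S=∅, K=[mulR :: subR :: mulL(6) :: fun]>
t=7: <C=3, E=∅, S=∅, K=[mulL(6) :: subR :: mulL(6) :: fun]>
t=8: <C=1, E=∅, S=∅, K=[subL(18) :: mulL(6) :: fun]>
t=9: <C=((λu. (let v = (let w = p in w) in (let q = 0 in 1))) (let x = ((λy. p) p) in (-4 + 3))), E={p↦0}, S={0↦102}, K=∅>
t=10: <C=(λu. (let v = (let w = p in w) in (let q = 0 in 1))), E={p↦0}, S={0↦102}, K=[arg]>
t=11: <C=(let x = ((λy. p) p) in (-4 + 3)), E={p↦0}, S={0↦102}, K=[fun]>
t=12: <C=((λy. p) p), E={p↦0}, S={0↦102}, K=[let x :: fun]>
t=13: <C=(λy. p), E={p↦0}, S={0↦102}, K=[arg :: let x :: fun]>
t=14: <C=p, E={p↦0}, S={0↦102}, K=[fun :: let x :: fun]>
t=15: <C=p, E={y↦1, p↦0}, S={0↦102, 1↦102}, K=[let x :: fun]>
t=16: <C=(-4 + 3), E={x↦2, p↦0}, S={0↦102, 1↦102, 2↦102}, K=[fun]>
t=17: <C=-4, E={x↦2, p↦0}, S={0↦102, 1↦102, 2↦102}, K=[addR :: fun]>
t=18: <C=3, E={x↦2, p↦0}, S={0↦102, 1↦102, 2↦102}, K=[addL(-4) :: fun]>
t=19: <C=(let v = (let w = p in w) in (let q = 0 in 1)), E={u↦3, p↦0}, S={0↦102, 1↦102, 2↦102, 3↦-1}, K=∅>
t=20: <C=(let w = p in w), E={u↦3, p↦0}, S={0↦102, 1↦102, 2↦102, 3↦-1}, K=[let v]>
t=21: <C=p, E={u↦3, p↦0}, S={0↦102, 1↦102, 2↦102, 3↦-1}, K=[let w :: let v]>
t=22: <C=w, E={w↦4, u↦3, p↦0}, S={0↦102, 1↦102, 2↦102, 3↦-1, 4↦102}, K=[let v]>
t=23: <C=(let q = 0 in 1), E={v↦5, u↦3, p↦0}, S={0↦102, 1↦102, 2↦102, 3↦-1, 4↦102, 5↦102}, K=∅>
t=24: <C=0, E={v↦5, u↦3, p↦0}, S={0↦102, 1↦102, 2↦102, 3↦-1, 4↦102, 5↦102}, K=[let q]>
t=25: <C=1, E={q↦6, v↦5, u↦3, p↦0}, S={0↦102, 1↦102, 2↦102, 3↦-1, 4↦102, 5↦102, 6↦0}, K=∅>
→ final value 1

Answer: 1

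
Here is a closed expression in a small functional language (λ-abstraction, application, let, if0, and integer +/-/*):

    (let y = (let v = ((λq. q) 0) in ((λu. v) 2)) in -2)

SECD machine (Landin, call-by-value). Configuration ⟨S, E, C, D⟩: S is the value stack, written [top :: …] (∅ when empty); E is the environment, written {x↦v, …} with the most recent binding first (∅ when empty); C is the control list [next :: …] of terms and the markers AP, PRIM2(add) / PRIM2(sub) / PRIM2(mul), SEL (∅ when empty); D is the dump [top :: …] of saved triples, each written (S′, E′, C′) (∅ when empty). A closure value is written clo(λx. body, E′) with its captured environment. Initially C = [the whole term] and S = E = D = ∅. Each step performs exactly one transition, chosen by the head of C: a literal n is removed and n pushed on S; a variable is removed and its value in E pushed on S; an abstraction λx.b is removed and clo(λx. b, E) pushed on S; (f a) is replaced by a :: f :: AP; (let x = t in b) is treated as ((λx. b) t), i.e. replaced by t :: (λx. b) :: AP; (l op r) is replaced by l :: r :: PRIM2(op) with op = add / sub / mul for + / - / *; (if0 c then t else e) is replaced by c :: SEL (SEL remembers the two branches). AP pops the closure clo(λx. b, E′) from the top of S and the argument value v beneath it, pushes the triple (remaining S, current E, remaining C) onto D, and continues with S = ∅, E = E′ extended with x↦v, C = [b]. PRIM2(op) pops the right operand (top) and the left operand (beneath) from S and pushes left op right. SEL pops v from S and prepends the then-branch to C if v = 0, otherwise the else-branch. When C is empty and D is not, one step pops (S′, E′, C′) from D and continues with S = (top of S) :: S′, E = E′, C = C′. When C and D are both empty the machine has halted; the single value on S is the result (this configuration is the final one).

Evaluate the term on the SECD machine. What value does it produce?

[0] <S=∅, E=∅, C=[(let y = (let v = ((λq. q) 0) in ((λu. v) 2)) in -2)], D=∅>
[1] <S=∅, E=∅, C=[(let v = ((λq. q) 0) in ((λu. v) 2)) :: (λy. -2) :: AP], D=∅>
[2] <S=∅, E=∅, C=[((λq. q) 0) :: (λv. ((λu. v) 2)) :: AP :: (λy. -2) :: AP], D=∅>
[3] <S=∅, E=∅, C=[0 :: (λq. q) :: AP :: (λv. ((λu. v) 2)) :: AP :: (λy. -2) :: AP], D=∅>
[4] <S=[0], E=∅, C=[(λq. q) :: AP :: (λv. ((λu. v) 2)) :: AP :: (λy. -2) :: AP], D=∅>
[5] <S=[clo(λq. q, ∅) :: 0], E=∅, C=[AP :: (λv. ((λu. v) 2)) :: AP :: (λy. -2) :: AP], D=∅>
[6] <S=∅, E={q↦0}, C=[q], D=[(∅, ∅, [(λv. ((λu. v) 2)) :: AP :: (λy. -2) :: AP])]>
[7] <S=[0], E={q↦0}, C=∅, D=[(∅, ∅, [(λv. ((λu. v) 2)) :: AP :: (λy. -2) :: AP])]>
[8] <S=[0], E=∅, C=[(λv. ((λu. v) 2)) :: AP :: (λy. -2) :: AP], D=∅>
[9] <S=[clo(λv. ((λu. v) 2), ∅) :: 0], E=∅, C=[AP :: (λy. -2) :: AP], D=∅>
[10] <S=∅, E={v↦0}, C=[((λu. v) 2)], D=[(∅, ∅, [(λy. -2) :: AP])]>
[11] <S=∅, E={v↦0}, C=[2 :: (λu. v) :: AP], D=[(∅, ∅, [(λy. -2) :: AP])]>
[12] <S=[2], E={v↦0}, C=[(λu. v) :: AP], D=[(∅, ∅, [(λy. -2) :: AP])]>
[13] <S=[clo(λu. v, {v↦0}) :: 2], E={v↦0}, C=[AP], D=[(∅, ∅, [(λy. -2) :: AP])]>
[14] <S=∅, E={u↦2, v↦0}, C=[v], D=[(∅, {v↦0}, ∅) :: (∅, ∅, [(λy. -2) :: AP])]>
[15] <S=[0], E={u↦2, v↦0}, C=∅, D=[(∅, {v↦0}, ∅) :: (∅, ∅, [(λy. -2) :: AP])]>
[16] <S=[0], E={v↦0}, C=∅, D=[(∅, ∅, [(λy. -2) :: AP])]>
[17] <S=[0], E=∅, C=[(λy. -2) :: AP], D=∅>
[18] <S=[clo(λy. -2, ∅) :: 0], E=∅, C=[AP], D=∅>
[19] <S=∅, E={y↦0}, C=[-2], D=[(∅, ∅, ∅)]>
[20] <S=[-2], E={y↦0}, C=∅, D=[(∅, ∅, ∅)]>
[21] <S=[-2], E=∅, C=∅, D=∅>
→ final value -2

Answer: -2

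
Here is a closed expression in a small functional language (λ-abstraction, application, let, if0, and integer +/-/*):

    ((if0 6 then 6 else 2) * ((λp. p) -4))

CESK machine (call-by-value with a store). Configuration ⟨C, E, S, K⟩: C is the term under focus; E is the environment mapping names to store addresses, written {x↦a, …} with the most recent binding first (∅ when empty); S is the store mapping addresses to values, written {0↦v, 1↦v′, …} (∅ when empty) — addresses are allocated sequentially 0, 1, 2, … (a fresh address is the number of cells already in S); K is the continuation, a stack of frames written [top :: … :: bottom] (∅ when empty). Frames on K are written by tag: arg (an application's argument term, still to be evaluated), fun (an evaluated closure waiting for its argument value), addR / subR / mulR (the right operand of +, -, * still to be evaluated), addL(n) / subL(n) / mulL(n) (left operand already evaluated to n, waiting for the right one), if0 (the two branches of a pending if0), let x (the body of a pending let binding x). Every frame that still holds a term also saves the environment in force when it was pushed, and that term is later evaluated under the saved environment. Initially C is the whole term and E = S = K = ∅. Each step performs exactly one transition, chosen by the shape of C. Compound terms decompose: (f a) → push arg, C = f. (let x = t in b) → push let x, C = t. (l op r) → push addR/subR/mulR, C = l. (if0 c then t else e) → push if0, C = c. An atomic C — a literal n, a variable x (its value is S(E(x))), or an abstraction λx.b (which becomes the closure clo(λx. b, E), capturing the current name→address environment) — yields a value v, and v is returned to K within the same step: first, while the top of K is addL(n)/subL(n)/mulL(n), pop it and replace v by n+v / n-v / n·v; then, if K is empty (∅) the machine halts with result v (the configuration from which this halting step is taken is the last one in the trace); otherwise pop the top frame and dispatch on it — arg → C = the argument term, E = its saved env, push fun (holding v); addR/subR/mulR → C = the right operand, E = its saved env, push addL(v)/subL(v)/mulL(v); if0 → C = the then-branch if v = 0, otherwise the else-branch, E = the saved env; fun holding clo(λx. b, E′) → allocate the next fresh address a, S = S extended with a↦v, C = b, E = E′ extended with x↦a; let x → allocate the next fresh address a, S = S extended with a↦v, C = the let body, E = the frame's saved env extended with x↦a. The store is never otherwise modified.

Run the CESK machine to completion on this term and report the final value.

Answer: -8

Derivation:
[0] [C=((if0 6 then 6 else 2) * ((λp. p) -4)) | E=∅ | S=∅ | K=∅]
[1] [C=(if0 6 then 6 else 2) | E=∅ | S=∅ | K=[mulR]]
[2] [C=6 | E=∅ | S=∅ | K=[if0 :: mulR]]
[3] [C=2 | E=∅ | S=∅ | K=[mulR]]
[4] [C=((λp. p) -4) | E=∅ | S=∅ | K=[mulL(2)]]
[5] [C=(λp. p) | E=∅ | S=∅ | K=[arg :: mulL(2)]]
[6] [C=-4 | E=∅ | S=∅ | K=[fun :: mulL(2)]]
[7] [C=p | E={p↦0} | S={0↦-4} | K=[mulL(2)]]
→ final value -8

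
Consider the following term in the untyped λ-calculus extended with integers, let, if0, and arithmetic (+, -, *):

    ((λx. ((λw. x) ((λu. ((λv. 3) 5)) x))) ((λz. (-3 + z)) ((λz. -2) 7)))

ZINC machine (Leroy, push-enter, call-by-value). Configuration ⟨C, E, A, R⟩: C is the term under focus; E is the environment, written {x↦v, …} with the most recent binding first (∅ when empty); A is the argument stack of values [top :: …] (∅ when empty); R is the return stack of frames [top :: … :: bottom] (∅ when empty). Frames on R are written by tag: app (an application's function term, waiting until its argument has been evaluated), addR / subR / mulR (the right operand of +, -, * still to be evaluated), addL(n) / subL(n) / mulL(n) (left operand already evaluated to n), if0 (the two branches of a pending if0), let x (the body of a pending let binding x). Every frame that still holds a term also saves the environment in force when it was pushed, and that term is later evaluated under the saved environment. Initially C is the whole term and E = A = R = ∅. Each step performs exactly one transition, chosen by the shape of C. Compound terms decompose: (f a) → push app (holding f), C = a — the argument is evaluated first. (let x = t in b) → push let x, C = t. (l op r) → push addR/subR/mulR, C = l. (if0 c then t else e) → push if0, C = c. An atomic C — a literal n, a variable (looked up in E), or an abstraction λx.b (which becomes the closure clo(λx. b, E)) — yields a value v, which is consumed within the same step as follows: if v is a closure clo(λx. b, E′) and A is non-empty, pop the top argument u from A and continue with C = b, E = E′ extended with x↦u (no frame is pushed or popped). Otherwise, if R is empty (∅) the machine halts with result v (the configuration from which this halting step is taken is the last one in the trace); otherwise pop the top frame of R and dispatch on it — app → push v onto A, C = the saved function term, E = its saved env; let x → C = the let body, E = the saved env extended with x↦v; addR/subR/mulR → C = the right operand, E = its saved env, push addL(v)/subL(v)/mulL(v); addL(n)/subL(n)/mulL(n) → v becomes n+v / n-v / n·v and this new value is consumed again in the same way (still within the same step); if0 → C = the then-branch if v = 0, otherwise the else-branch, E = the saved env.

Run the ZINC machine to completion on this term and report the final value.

step 0: ⟨C=((λx. ((λw. x) ((λu. ((λv. 3) 5)) x))) ((λz. (-3 + z)) ((λz. -2) 7))); E=∅; A=∅; R=∅⟩
step 1: ⟨C=((λz. (-3 + z)) ((λz. -2) 7)); E=∅; A=∅; R=[app]⟩
step 2: ⟨C=((λz. -2) 7); E=∅; A=∅; R=[app :: app]⟩
step 3: ⟨C=7; E=∅; A=∅; R=[app :: app :: app]⟩
step 4: ⟨C=(λz. -2); E=∅; A=[7]; R=[app :: app]⟩
step 5: ⟨C=-2; E={z↦7}; A=∅; R=[app :: app]⟩
step 6: ⟨C=(λz. (-3 + z)); E=∅; A=[-2]; R=[app]⟩
step 7: ⟨C=(-3 + z); E={z↦-2}; A=∅; R=[app]⟩
step 8: ⟨C=-3; E={z↦-2}; A=∅; R=[addR :: app]⟩
step 9: ⟨C=z; E={z↦-2}; A=∅; R=[addL(-3) :: app]⟩
step 10: ⟨C=(λx. ((λw. x) ((λu. ((λv. 3) 5)) x))); E=∅; A=[-5]; R=∅⟩
step 11: ⟨C=((λw. x) ((λu. ((λv. 3) 5)) x)); E={x↦-5}; A=∅; R=∅⟩
step 12: ⟨C=((λu. ((λv. 3) 5)) x); E={x↦-5}; A=∅; R=[app]⟩
step 13: ⟨C=x; E={x↦-5}; A=∅; R=[app :: app]⟩
step 14: ⟨C=(λu. ((λv. 3) 5)); E={x↦-5}; A=[-5]; R=[app]⟩
step 15: ⟨C=((λv. 3) 5); E={u↦-5, x↦-5}; A=∅; R=[app]⟩
step 16: ⟨C=5; E={u↦-5, x↦-5}; A=∅; R=[app :: app]⟩
step 17: ⟨C=(λv. 3); E={u↦-5, x↦-5}; A=[5]; R=[app]⟩
step 18: ⟨C=3; E={v↦5, u↦-5, x↦-5}; A=∅; R=[app]⟩
step 19: ⟨C=(λw. x); E={x↦-5}; A=[3]; R=∅⟩
step 20: ⟨C=x; E={w↦3, x↦-5}; A=∅; R=∅⟩
→ final value -5

Answer: -5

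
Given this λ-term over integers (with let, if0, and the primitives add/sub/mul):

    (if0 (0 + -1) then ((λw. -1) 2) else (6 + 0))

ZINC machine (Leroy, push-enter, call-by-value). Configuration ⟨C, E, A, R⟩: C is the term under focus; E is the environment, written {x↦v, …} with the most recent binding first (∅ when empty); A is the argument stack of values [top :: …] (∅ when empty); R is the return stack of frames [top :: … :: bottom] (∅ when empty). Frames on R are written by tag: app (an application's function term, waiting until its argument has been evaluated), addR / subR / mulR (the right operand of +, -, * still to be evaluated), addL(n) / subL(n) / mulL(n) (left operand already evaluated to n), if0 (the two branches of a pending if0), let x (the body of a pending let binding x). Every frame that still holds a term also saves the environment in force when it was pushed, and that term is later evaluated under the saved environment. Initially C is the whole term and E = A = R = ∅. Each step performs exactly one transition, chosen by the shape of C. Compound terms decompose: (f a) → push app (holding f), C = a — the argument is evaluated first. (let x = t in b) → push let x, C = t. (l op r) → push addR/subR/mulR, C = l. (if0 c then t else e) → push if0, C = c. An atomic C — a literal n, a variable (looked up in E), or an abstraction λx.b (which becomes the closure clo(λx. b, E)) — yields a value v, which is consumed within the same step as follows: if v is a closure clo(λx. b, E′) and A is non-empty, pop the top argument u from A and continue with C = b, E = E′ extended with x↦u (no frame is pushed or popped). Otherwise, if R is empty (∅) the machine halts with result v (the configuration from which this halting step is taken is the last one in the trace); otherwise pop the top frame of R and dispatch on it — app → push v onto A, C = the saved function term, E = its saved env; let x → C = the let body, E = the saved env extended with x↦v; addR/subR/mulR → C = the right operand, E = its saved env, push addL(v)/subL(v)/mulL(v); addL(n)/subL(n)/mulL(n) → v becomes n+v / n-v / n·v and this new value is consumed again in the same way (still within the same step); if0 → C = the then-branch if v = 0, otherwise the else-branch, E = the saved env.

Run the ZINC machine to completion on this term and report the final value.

Answer: 6

Machine steps:
step 0: <C=(if0 (0 + -1) then ((λw. -1) 2) else (6 + 0)), E=∅, A=∅, R=∅>
step 1: <C=(0 + -1), E=∅, A=∅, R=[if0]>
step 2: <C=0, E=∅, A=∅, R=[addR :: if0]>
step 3: <C=-1, E=∅, A=∅, R=[addL(0) :: if0]>
step 4: <C=(6 + 0), E=∅, A=∅, R=∅>
step 5: <C=6, E=∅, A=∅, R=[addR]>
step 6: <C=0, E=∅, A=∅, R=[addL(6)]>
→ final value 6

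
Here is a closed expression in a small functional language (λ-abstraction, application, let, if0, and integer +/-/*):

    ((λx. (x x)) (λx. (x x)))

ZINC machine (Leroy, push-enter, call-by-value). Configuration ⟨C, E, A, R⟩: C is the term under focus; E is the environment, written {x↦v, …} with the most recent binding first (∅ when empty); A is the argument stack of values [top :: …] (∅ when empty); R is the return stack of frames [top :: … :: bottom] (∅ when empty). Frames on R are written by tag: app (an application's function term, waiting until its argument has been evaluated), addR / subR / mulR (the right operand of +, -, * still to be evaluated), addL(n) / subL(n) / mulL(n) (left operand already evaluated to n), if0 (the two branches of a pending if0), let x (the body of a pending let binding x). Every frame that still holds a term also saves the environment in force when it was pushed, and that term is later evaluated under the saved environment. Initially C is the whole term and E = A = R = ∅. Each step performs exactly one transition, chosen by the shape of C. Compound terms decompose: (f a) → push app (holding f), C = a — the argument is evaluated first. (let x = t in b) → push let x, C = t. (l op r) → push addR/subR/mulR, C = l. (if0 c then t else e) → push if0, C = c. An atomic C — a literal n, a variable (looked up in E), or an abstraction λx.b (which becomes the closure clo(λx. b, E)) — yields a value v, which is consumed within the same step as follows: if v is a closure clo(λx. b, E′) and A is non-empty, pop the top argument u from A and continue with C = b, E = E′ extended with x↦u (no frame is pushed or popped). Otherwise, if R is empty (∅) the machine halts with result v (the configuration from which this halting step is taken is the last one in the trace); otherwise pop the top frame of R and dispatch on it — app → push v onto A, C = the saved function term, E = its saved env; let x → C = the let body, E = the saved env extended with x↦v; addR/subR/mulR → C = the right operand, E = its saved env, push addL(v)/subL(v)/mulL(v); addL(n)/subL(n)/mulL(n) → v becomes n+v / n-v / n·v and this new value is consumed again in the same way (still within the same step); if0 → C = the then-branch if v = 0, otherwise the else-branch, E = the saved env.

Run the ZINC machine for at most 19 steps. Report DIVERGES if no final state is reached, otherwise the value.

Answer: DIVERGES (no final state within 19 steps)

Derivation:
step 0: <C=((λx. (x x)) (λx. (x x))), E=∅, A=∅, R=∅>
step 1: <C=(λx. (x x)), E=∅, A=∅, R=[app]>
step 2: <C=(λx. (x x)), E=∅, A=[clo(λx. (x x), ∅)], R=∅>
step 3: <C=(x x), E={x↦clo(λx. (x x), ∅)}, A=∅, R=∅>
step 4: <C=x, E={x↦clo(λx. (x x), ∅)}, A=∅, R=[app]>
step 5: <C=x, E={x↦clo(λx. (x x), ∅)}, A=[clo(λx. (x x), ∅)], R=∅>
… configuration repeats with period 3 (steps 3–5 recur indefinitely) …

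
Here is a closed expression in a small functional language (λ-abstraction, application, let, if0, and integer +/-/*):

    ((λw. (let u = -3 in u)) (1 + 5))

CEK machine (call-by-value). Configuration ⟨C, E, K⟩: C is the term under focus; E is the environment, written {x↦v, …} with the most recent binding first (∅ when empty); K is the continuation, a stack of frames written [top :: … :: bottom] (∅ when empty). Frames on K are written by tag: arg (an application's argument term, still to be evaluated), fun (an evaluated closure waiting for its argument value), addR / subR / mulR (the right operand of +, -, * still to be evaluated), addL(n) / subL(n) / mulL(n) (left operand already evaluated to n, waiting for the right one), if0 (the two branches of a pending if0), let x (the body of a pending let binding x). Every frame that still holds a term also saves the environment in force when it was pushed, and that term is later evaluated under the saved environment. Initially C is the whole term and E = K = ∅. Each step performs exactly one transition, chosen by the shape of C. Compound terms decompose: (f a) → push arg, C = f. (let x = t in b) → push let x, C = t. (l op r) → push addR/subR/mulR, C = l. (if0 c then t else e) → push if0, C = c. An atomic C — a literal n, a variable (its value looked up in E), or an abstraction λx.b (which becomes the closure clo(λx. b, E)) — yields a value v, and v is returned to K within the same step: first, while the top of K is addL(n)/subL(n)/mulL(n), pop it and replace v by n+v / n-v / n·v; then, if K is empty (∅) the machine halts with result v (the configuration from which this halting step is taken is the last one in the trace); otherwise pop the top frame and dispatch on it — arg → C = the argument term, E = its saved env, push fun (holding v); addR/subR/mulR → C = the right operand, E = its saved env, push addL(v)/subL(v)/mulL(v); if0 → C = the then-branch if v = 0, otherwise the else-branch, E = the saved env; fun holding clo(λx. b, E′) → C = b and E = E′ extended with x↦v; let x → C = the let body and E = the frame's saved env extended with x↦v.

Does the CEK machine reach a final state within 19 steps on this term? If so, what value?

[0] ⟨C=((λw. (let u = -3 in u)) (1 + 5)); E=∅; K=∅⟩
[1] ⟨C=(λw. (let u = -3 in u)); E=∅; K=[arg]⟩
[2] ⟨C=(1 + 5); E=∅; K=[fun]⟩
[3] ⟨C=1; E=∅; K=[addR :: fun]⟩
[4] ⟨C=5; E=∅; K=[addL(1) :: fun]⟩
[5] ⟨C=(let u = -3 in u); E={w↦6}; K=∅⟩
[6] ⟨C=-3; E={w↦6}; K=[let u]⟩
[7] ⟨C=u; E={u↦-3, w↦6}; K=∅⟩
→ final value -3

Answer: -3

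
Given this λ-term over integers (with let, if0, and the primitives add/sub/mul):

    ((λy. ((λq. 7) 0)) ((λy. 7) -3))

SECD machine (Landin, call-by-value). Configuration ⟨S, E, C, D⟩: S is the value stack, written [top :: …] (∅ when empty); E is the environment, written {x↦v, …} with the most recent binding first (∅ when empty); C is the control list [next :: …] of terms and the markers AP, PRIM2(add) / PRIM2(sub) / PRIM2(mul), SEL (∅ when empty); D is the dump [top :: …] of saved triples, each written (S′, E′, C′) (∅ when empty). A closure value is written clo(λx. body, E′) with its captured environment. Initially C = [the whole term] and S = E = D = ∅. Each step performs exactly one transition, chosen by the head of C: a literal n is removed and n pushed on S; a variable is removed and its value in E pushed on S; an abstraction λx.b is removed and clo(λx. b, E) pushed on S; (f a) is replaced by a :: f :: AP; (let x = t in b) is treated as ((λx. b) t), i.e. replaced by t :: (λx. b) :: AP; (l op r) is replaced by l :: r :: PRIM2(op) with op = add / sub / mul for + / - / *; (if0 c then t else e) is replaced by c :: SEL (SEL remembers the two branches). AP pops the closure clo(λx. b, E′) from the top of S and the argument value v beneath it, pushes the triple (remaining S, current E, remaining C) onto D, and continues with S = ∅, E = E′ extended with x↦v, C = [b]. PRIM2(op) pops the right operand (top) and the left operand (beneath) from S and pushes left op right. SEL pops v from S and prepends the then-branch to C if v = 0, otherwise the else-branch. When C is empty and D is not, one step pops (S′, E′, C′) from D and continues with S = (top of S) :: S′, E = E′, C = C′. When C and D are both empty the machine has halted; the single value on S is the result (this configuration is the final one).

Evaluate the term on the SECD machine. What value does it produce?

Answer: 7

Machine steps:
t=0: ⟨S=∅; E=∅; C=[((λy. ((λq. 7) 0)) ((λy. 7) -3))]; D=∅⟩
t=1: ⟨S=∅; E=∅; C=[((λy. 7) -3) :: (λy. ((λq. 7) 0)) :: AP]; D=∅⟩
t=2: ⟨S=∅; E=∅; C=[-3 :: (λy. 7) :: AP :: (λy. ((λq. 7) 0)) :: AP]; D=∅⟩
t=3: ⟨S=[-3]; E=∅; C=[(λy. 7) :: AP :: (λy. ((λq. 7) 0)) :: AP]; D=∅⟩
t=4: ⟨S=[clo(λy. 7, ∅) :: -3]; E=∅; C=[AP :: (λy. ((λq. 7) 0)) :: AP]; D=∅⟩
t=5: ⟨S=∅; E={y↦-3}; C=[7]; D=[(∅, ∅, [(λy. ((λq. 7) 0)) :: AP])]⟩
t=6: ⟨S=[7]; E={y↦-3}; C=∅; D=[(∅, ∅, [(λy. ((λq. 7) 0)) :: AP])]⟩
t=7: ⟨S=[7]; E=∅; C=[(λy. ((λq. 7) 0)) :: AP]; D=∅⟩
t=8: ⟨S=[clo(λy. ((λq. 7) 0), ∅) :: 7]; E=∅; C=[AP]; D=∅⟩
t=9: ⟨S=∅; E={y↦7}; C=[((λq. 7) 0)]; D=[(∅, ∅, ∅)]⟩
t=10: ⟨S=∅; E={y↦7}; C=[0 :: (λq. 7) :: AP]; D=[(∅, ∅, ∅)]⟩
t=11: ⟨S=[0]; E={y↦7}; C=[(λq. 7) :: AP]; D=[(∅, ∅, ∅)]⟩
t=12: ⟨S=[clo(λq. 7, {y↦7}) :: 0]; E={y↦7}; C=[AP]; D=[(∅, ∅, ∅)]⟩
t=13: ⟨S=∅; E={q↦0, y↦7}; C=[7]; D=[(∅, {y↦7}, ∅) :: (∅, ∅, ∅)]⟩
t=14: ⟨S=[7]; E={q↦0, y↦7}; C=∅; D=[(∅, {y↦7}, ∅) :: (∅, ∅, ∅)]⟩
t=15: ⟨S=[7]; E={y↦7}; C=∅; D=[(∅, ∅, ∅)]⟩
t=16: ⟨S=[7]; E=∅; C=∅; D=∅⟩
→ final value 7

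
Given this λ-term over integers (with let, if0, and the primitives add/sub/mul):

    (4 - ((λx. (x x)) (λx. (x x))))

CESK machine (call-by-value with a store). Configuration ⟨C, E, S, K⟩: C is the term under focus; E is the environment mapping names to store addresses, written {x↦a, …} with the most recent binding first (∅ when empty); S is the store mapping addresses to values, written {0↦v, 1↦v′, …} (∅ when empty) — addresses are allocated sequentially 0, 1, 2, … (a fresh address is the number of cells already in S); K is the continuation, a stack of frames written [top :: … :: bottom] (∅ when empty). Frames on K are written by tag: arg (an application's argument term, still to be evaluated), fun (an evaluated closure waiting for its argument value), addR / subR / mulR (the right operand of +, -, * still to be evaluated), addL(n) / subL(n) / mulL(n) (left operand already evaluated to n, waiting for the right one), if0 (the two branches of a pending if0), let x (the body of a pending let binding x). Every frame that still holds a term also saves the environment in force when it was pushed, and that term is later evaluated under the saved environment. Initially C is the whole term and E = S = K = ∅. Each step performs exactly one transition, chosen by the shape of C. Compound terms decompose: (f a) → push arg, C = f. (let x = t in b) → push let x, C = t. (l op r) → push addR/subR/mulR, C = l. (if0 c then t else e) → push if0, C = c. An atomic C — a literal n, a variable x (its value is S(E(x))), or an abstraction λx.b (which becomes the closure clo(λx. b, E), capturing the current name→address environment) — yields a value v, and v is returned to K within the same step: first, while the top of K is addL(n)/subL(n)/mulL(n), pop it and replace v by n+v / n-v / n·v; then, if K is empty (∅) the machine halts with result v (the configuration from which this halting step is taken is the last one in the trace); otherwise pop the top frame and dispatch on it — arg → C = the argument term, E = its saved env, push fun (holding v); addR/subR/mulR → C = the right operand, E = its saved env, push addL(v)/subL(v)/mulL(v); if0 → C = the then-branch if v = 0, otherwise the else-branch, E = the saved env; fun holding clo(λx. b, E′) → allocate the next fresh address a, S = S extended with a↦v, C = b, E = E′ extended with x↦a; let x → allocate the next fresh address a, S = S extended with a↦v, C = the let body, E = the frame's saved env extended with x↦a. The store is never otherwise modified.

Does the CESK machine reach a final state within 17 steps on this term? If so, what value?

t=0: [C=(4 - ((λx. (x x)) (λx. (x x)))) | E=∅ | S=∅ | K=∅]
t=1: [C=4 | E=∅ | S=∅ | K=[subR]]
t=2: [C=((λx. (x x)) (λx. (x x))) | E=∅ | S=∅ | K=[subL(4)]]
t=3: [C=(λx. (x x)) | E=∅ | S=∅ | K=[arg :: subL(4)]]
t=4: [C=(λx. (x x)) | E=∅ | S=∅ | K=[fun :: subL(4)]]
t=5: [C=(x x) | E={x↦0} | S={0↦clo(λx. (x x), ∅)} | K=[subL(4)]]
t=6: [C=x | E={x↦0} | S={0↦clo(λx. (x x), ∅)} | K=[arg :: subL(4)]]
t=7: [C=x | E={x↦0} | S={0↦clo(λx. (x x), ∅)} | K=[fun :: subL(4)]]
t=8: [C=(x x) | E={x↦1} | S={0↦clo(λx. (x x), ∅), 1↦clo(λx. (x x), ∅)} | K=[subL(4)]]
t=9: [C=x | E={x↦1} | S={0↦clo(λx. (x x), ∅), 1↦clo(λx. (x x), ∅)} | K=[arg :: subL(4)]]
t=10: [C=x | E={x↦1} | S={0↦clo(λx. (x x), ∅), 1↦clo(λx. (x x), ∅)} | K=[fun :: subL(4)]]
t=11: [C=(x x) | E={x↦2} | S={0↦clo(λx. (x x), ∅), 1↦clo(λx. (x x), ∅), 2↦clo(λx. (x x), ∅)} | K=[subL(4)]]
t=12: [C=x | E={x↦2} | S={0↦clo(λx. (x x), ∅), 1↦clo(λx. (x x), ∅), 2↦clo(λx. (x x), ∅)} | K=[arg :: subL(4)]]
t=13: [C=x | E={x↦2} | S={0↦clo(λx. (x x), ∅), 1↦clo(λx. (x x), ∅), 2↦clo(λx. (x x), ∅)} | K=[fun :: subL(4)]]
t=14: [C=(x x) | E={x↦3} | S={0↦clo(λx. (x x), ∅), 1↦clo(λx. (x x), ∅), 2↦clo(λx. (x x), ∅), 3↦clo(λx. (x x), ∅)} | K=[subL(4)]]
t=15: [C=x | E={x↦3} | S={0↦clo(λx. (x x), ∅), 1↦clo(λx. (x x), ∅), 2↦clo(λx. (x x), ∅), 3↦clo(λx. (x x), ∅)} | K=[arg :: subL(4)]]
t=16: [C=x | E={x↦3} | S={0↦clo(λx. (x x), ∅), 1↦clo(λx. (x x), ∅), 2↦clo(λx. (x x), ∅), 3↦clo(λx. (x x), ∅)} | K=[fun :: subL(4)]]
t=17: [C=(x x) | E={x↦4} | S={0↦clo(λx. (x x), ∅), 1↦clo(λx. (x x), ∅), 2↦clo(λx. (x x), ∅), 3↦clo(λx. (x x), ∅), 4↦clo(λx. (x x), ∅)} | K=[subL(4)]]
→ 17 transitions taken and the configuration is still not final: no result within 17 steps

Answer: DIVERGES (no final state within 17 steps)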